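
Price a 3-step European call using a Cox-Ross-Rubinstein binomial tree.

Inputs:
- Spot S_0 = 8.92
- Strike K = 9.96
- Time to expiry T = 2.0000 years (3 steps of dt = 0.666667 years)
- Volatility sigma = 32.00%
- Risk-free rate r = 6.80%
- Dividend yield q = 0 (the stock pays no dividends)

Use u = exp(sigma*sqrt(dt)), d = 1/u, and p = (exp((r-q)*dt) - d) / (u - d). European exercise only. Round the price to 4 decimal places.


dt = T/N = 0.666667
u = exp(sigma*sqrt(dt)) = 1.298590; d = 1/u = 0.770066
p = (exp((r-q)*dt) - d) / (u - d) = 0.522797
Discount per step: exp(-r*dt) = 0.955679
Stock lattice S(k, i) with i counting down-moves:
  k=0: S(0,0) = 8.9200
  k=1: S(1,0) = 11.5834; S(1,1) = 6.8690
  k=2: S(2,0) = 15.0421; S(2,1) = 8.9200; S(2,2) = 5.2896
  k=3: S(3,0) = 19.5335; S(3,1) = 11.5834; S(3,2) = 6.8690; S(3,3) = 4.0733
Terminal payoffs V(N, i) = max(S_T - K, 0):
  V(3,0) = 9.573534; V(3,1) = 1.623421; V(3,2) = 0.000000; V(3,3) = 0.000000
Backward induction: V(k, i) = exp(-r*dt) * [p * V(k+1, i) + (1-p) * V(k+1, i+1)].
  V(2,0) = exp(-r*dt) * [p*9.573534 + (1-p)*1.623421] = 5.523551
  V(2,1) = exp(-r*dt) * [p*1.623421 + (1-p)*0.000000] = 0.811103
  V(2,2) = exp(-r*dt) * [p*0.000000 + (1-p)*0.000000] = 0.000000
  V(1,0) = exp(-r*dt) * [p*5.523551 + (1-p)*0.811103] = 3.129615
  V(1,1) = exp(-r*dt) * [p*0.811103 + (1-p)*0.000000] = 0.405248
  V(0,0) = exp(-r*dt) * [p*3.129615 + (1-p)*0.405248] = 1.748451

Answer: Price = V(0,0) = 1.7485


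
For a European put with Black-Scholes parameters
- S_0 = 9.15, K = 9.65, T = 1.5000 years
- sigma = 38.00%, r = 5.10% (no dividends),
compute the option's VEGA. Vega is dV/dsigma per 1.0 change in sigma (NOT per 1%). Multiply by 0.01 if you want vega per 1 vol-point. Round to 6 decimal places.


d1 = 0.2827569858; d2 = -0.1826460653
phi(d1) = 0.3833088225; exp(-qT) = 1.0000000000; exp(-rT) = 0.9263529143
Vega = S * exp(-qT) * phi(d1) * sqrt(T) = 9.1500 * 1.0000000000 * 0.3833088225 * 1.2247448714 = 4.295518

Answer: Vega = 4.295518


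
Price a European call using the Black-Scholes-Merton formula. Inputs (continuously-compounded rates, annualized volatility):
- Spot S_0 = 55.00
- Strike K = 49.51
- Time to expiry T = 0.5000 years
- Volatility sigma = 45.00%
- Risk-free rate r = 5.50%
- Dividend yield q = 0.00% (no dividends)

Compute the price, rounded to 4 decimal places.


d1 = (ln(S/K) + (r - q + 0.5*sigma^2) * T) / (sigma * sqrt(T)) = 0.57600452
d2 = d1 - sigma * sqrt(T) = 0.25780647
exp(-rT) = 0.97287468; exp(-qT) = 1.00000000
C = S_0 * exp(-qT) * N(d1) - K * exp(-rT) * N(d2)
N(d1) = 0.71769394; N(d2) = 0.60172186
C = 55.0000 * 1.00000000 * 0.71769394 - 49.5100 * 0.97287468 * 0.60172186 = 10.4900

Answer: Price = 10.4900


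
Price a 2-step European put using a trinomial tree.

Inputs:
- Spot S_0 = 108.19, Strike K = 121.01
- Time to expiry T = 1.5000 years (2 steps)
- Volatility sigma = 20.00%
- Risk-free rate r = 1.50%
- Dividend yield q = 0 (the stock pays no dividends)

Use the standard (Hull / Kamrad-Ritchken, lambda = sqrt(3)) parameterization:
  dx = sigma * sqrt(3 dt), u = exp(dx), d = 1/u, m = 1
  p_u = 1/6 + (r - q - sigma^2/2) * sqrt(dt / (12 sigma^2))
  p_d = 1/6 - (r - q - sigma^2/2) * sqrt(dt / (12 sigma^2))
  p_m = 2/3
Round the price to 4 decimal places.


Answer: Price = V(0,0) = 17.2794

Derivation:
dt = T/N = 0.750000; dx = sigma*sqrt(3*dt) = 0.300000
u = exp(dx) = 1.349859; d = 1/u = 0.740818
p_u = 0.160417, p_m = 0.666667, p_d = 0.172917
Discount per step: exp(-r*dt) = 0.988813
Stock lattice S(k, j) with j the centered position index:
  k=0: S(0,+0) = 108.1900
  k=1: S(1,-1) = 80.1491; S(1,+0) = 108.1900; S(1,+1) = 146.0412
  k=2: S(2,-2) = 59.3759; S(2,-1) = 80.1491; S(2,+0) = 108.1900; S(2,+1) = 146.0412; S(2,+2) = 197.1350
Terminal payoffs V(N, j) = max(K - S_T, 0):
  V(2,-2) = 61.634069; V(2,-1) = 40.860877; V(2,+0) = 12.820000; V(2,+1) = 0.000000; V(2,+2) = 0.000000
Backward induction: V(k, j) = exp(-r*dt) * [p_u * V(k+1, j+1) + p_m * V(k+1, j) + p_d * V(k+1, j-1)]
  V(1,-1) = exp(-r*dt) * [p_u*12.820000 + p_m*40.860877 + p_d*61.634069] = 39.507713
  V(1,+0) = exp(-r*dt) * [p_u*0.000000 + p_m*12.820000 + p_d*40.860877] = 15.437540
  V(1,+1) = exp(-r*dt) * [p_u*0.000000 + p_m*0.000000 + p_d*12.820000] = 2.191993
  V(0,+0) = exp(-r*dt) * [p_u*2.191993 + p_m*15.437540 + p_d*39.507713] = 17.279377


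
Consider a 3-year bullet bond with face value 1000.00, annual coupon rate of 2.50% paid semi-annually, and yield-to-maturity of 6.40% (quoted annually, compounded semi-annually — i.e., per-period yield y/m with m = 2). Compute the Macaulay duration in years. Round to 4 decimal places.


Coupon per period c = face * coupon_rate / m = 12.500000
Periods per year m = 2; per-period yield y/m = 0.032000
Number of cashflows N = 6
Cashflows (t years, CF_t, discount factor 1/(1+y/m)^(m*t), PV):
  t = 0.5000: CF_t = 12.500000, DF = 0.968992, PV = 12.112403
  t = 1.0000: CF_t = 12.500000, DF = 0.938946, PV = 11.736825
  t = 1.5000: CF_t = 12.500000, DF = 0.909831, PV = 11.372892
  t = 2.0000: CF_t = 12.500000, DF = 0.881620, PV = 11.020244
  t = 2.5000: CF_t = 12.500000, DF = 0.854283, PV = 10.678531
  t = 3.0000: CF_t = 1012.500000, DF = 0.827793, PV = 838.140541
Price P = sum_t PV_t = 895.061437
Macaulay numerator sum_t t * PV_t:
  t * PV_t at t = 0.5000: 6.056202
  t * PV_t at t = 1.0000: 11.736825
  t * PV_t at t = 1.5000: 17.059338
  t * PV_t at t = 2.0000: 22.040489
  t * PV_t at t = 2.5000: 26.696328
  t * PV_t at t = 3.0000: 2514.421623
Macaulay duration D = (sum_t t * PV_t) / P = 2598.010805 / 895.061437 = 2.902606

Answer: Macaulay duration = 2.9026 years


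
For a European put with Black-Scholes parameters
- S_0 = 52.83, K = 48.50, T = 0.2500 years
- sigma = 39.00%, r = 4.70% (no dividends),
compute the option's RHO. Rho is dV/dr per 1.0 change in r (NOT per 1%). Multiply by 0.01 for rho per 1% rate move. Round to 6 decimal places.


Answer: Rho = -4.123485

Derivation:
d1 = 0.5962969909; d2 = 0.4012969909
phi(d1) = 0.3339634965; exp(-qT) = 1.0000000000; exp(-rT) = 0.9883187617
N(-d2) = 0.3441007394
Rho = -K*T*exp(-rT)*N(-d2) = -48.5000 * 0.2500 * 0.9883187617 * 0.3441007394 = -4.123485


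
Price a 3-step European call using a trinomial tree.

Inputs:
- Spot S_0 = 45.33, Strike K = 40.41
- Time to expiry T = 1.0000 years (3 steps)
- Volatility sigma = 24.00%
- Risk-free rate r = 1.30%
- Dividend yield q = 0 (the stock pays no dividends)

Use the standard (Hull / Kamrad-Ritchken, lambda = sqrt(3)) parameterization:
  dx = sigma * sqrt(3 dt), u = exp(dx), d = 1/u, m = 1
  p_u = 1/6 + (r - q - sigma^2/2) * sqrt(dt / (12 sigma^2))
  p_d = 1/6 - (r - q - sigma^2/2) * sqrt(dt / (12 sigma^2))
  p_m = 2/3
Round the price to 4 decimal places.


dt = T/N = 0.333333; dx = sigma*sqrt(3*dt) = 0.240000
u = exp(dx) = 1.271249; d = 1/u = 0.786628
p_u = 0.155694, p_m = 0.666667, p_d = 0.177639
Discount per step: exp(-r*dt) = 0.995676
Stock lattice S(k, j) with j the centered position index:
  k=0: S(0,+0) = 45.3300
  k=1: S(1,-1) = 35.6578; S(1,+0) = 45.3300; S(1,+1) = 57.6257
  k=2: S(2,-2) = 28.0495; S(2,-1) = 35.6578; S(2,+0) = 45.3300; S(2,+1) = 57.6257; S(2,+2) = 73.2567
  k=3: S(3,-3) = 22.0645; S(3,-2) = 28.0495; S(3,-1) = 35.6578; S(3,+0) = 45.3300; S(3,+1) = 57.6257; S(3,+2) = 73.2567; S(3,+3) = 93.1275
Terminal payoffs V(N, j) = max(S_T - K, 0):
  V(3,-3) = 0.000000; V(3,-2) = 0.000000; V(3,-1) = 0.000000; V(3,+0) = 4.920000; V(3,+1) = 17.215724; V(3,+2) = 32.846653; V(3,+3) = 52.717457
Backward induction: V(k, j) = exp(-r*dt) * [p_u * V(k+1, j+1) + p_m * V(k+1, j) + p_d * V(k+1, j-1)]
  V(2,-2) = exp(-r*dt) * [p_u*0.000000 + p_m*0.000000 + p_d*0.000000] = 0.000000
  V(2,-1) = exp(-r*dt) * [p_u*4.920000 + p_m*0.000000 + p_d*0.000000] = 0.762704
  V(2,+0) = exp(-r*dt) * [p_u*17.215724 + p_m*4.920000 + p_d*0.000000] = 5.934620
  V(2,+1) = exp(-r*dt) * [p_u*32.846653 + p_m*17.215724 + p_d*4.920000] = 17.389655
  V(2,+2) = exp(-r*dt) * [p_u*52.717457 + p_m*32.846653 + p_d*17.215724] = 33.020367
  V(1,-1) = exp(-r*dt) * [p_u*5.934620 + p_m*0.762704 + p_d*0.000000] = 1.426263
  V(1,+0) = exp(-r*dt) * [p_u*17.389655 + p_m*5.934620 + p_d*0.762704] = 6.769972
  V(1,+1) = exp(-r*dt) * [p_u*33.020367 + p_m*17.389655 + p_d*5.934620] = 17.711494
  V(0,+0) = exp(-r*dt) * [p_u*17.711494 + p_m*6.769972 + p_d*1.426263] = 7.491721

Answer: Price = V(0,0) = 7.4917


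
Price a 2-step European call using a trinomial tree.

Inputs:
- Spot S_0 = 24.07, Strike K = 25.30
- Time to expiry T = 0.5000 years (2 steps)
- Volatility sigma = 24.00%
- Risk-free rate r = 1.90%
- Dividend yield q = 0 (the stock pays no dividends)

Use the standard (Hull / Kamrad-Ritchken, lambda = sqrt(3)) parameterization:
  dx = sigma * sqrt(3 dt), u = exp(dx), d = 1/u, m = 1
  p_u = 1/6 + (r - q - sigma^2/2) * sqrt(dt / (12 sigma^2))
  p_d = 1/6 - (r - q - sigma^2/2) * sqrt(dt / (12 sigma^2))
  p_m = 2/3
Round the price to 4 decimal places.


dt = T/N = 0.250000; dx = sigma*sqrt(3*dt) = 0.207846
u = exp(dx) = 1.231024; d = 1/u = 0.812332
p_u = 0.160773, p_m = 0.666667, p_d = 0.172560
Discount per step: exp(-r*dt) = 0.995261
Stock lattice S(k, j) with j the centered position index:
  k=0: S(0,+0) = 24.0700
  k=1: S(1,-1) = 19.5528; S(1,+0) = 24.0700; S(1,+1) = 29.6307
  k=2: S(2,-2) = 15.8834; S(2,-1) = 19.5528; S(2,+0) = 24.0700; S(2,+1) = 29.6307; S(2,+2) = 36.4761
Terminal payoffs V(N, j) = max(S_T - K, 0):
  V(2,-2) = 0.000000; V(2,-1) = 0.000000; V(2,+0) = 0.000000; V(2,+1) = 4.330740; V(2,+2) = 11.176144
Backward induction: V(k, j) = exp(-r*dt) * [p_u * V(k+1, j+1) + p_m * V(k+1, j) + p_d * V(k+1, j-1)]
  V(1,-1) = exp(-r*dt) * [p_u*0.000000 + p_m*0.000000 + p_d*0.000000] = 0.000000
  V(1,+0) = exp(-r*dt) * [p_u*4.330740 + p_m*0.000000 + p_d*0.000000] = 0.692966
  V(1,+1) = exp(-r*dt) * [p_u*11.176144 + p_m*4.330740 + p_d*0.000000] = 4.661785
  V(0,+0) = exp(-r*dt) * [p_u*4.661785 + p_m*0.692966 + p_d*0.000000] = 1.205725

Answer: Price = V(0,0) = 1.2057


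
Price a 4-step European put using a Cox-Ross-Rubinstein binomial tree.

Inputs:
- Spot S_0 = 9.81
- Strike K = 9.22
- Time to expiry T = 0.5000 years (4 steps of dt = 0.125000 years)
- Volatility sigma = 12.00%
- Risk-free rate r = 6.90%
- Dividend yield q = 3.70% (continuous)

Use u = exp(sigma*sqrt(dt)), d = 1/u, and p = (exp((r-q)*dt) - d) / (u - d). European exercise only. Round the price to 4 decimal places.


dt = T/N = 0.125000
u = exp(sigma*sqrt(dt)) = 1.043339; d = 1/u = 0.958461
p = (exp((r-q)*dt) - d) / (u - d) = 0.536616
Discount per step: exp(-r*dt) = 0.991412
Stock lattice S(k, i) with i counting down-moves:
  k=0: S(0,0) = 9.8100
  k=1: S(1,0) = 10.2352; S(1,1) = 9.4025
  k=2: S(2,0) = 10.6787; S(2,1) = 9.8100; S(2,2) = 9.0119
  k=3: S(3,0) = 11.1416; S(3,1) = 10.2352; S(3,2) = 9.4025; S(3,3) = 8.6376
  k=4: S(4,0) = 11.6244; S(4,1) = 10.6787; S(4,2) = 9.8100; S(4,3) = 9.0119; S(4,4) = 8.2788
Terminal payoffs V(N, i) = max(K - S_T, 0):
  V(4,0) = 0.000000; V(4,1) = 0.000000; V(4,2) = 0.000000; V(4,3) = 0.208068; V(4,4) = 0.941211
Backward induction: V(k, i) = exp(-r*dt) * [p * V(k+1, i) + (1-p) * V(k+1, i+1)].
  V(3,0) = exp(-r*dt) * [p*0.000000 + (1-p)*0.000000] = 0.000000
  V(3,1) = exp(-r*dt) * [p*0.000000 + (1-p)*0.000000] = 0.000000
  V(3,2) = exp(-r*dt) * [p*0.000000 + (1-p)*0.208068] = 0.095588
  V(3,3) = exp(-r*dt) * [p*0.208068 + (1-p)*0.941211] = 0.543091
  V(2,0) = exp(-r*dt) * [p*0.000000 + (1-p)*0.000000] = 0.000000
  V(2,1) = exp(-r*dt) * [p*0.000000 + (1-p)*0.095588] = 0.043913
  V(2,2) = exp(-r*dt) * [p*0.095588 + (1-p)*0.543091] = 0.300352
  V(1,0) = exp(-r*dt) * [p*0.000000 + (1-p)*0.043913] = 0.020174
  V(1,1) = exp(-r*dt) * [p*0.043913 + (1-p)*0.300352] = 0.161345
  V(0,0) = exp(-r*dt) * [p*0.020174 + (1-p)*0.161345] = 0.084856

Answer: Price = V(0,0) = 0.0849


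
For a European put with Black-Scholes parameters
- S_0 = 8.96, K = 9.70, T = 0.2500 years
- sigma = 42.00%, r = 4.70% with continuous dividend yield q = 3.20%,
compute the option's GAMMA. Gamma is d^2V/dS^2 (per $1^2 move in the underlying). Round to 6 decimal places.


Answer: Gamma = 0.203604

Derivation:
d1 = -0.2550269453; d2 = -0.4650269453
phi(d1) = 0.3861776027; exp(-qT) = 0.9920319148; exp(-rT) = 0.9883187617
Gamma = exp(-qT) * phi(d1) / (S * sigma * sqrt(T)) = 0.9920319148 * 0.3861776027 / (8.9600 * 0.4200 * 0.5000000000) = 0.203604


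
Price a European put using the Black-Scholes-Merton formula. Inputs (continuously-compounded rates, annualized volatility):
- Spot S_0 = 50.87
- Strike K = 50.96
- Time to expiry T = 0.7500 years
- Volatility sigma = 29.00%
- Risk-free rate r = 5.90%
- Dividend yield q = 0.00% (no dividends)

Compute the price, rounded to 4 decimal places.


d1 = (ln(S/K) + (r - q + 0.5*sigma^2) * T) / (sigma * sqrt(T)) = 0.29472675
d2 = d1 - sigma * sqrt(T) = 0.04357938
exp(-rT) = 0.95671475; exp(-qT) = 1.00000000
P = K * exp(-rT) * N(-d2) - S_0 * exp(-qT) * N(-d1)
N(-d1) = 0.38410131; N(-d2) = 0.48261984
P = 50.9600 * 0.95671475 * 0.48261984 - 50.8700 * 1.00000000 * 0.38410131 = 3.9905

Answer: Price = 3.9905


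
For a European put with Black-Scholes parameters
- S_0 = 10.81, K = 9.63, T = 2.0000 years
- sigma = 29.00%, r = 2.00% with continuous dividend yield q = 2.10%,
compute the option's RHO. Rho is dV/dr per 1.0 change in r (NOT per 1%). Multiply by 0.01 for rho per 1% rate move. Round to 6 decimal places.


d1 = 0.4820234908; d2 = 0.0719015577
phi(d1) = 0.3551866489; exp(-qT) = 0.9588697806; exp(-rT) = 0.9607894392
N(-d2) = 0.4713401252
Rho = -K*T*exp(-rT)*N(-d2) = -9.6300 * 2.0000 * 0.9607894392 * 0.4713401252 = -8.722057

Answer: Rho = -8.722057


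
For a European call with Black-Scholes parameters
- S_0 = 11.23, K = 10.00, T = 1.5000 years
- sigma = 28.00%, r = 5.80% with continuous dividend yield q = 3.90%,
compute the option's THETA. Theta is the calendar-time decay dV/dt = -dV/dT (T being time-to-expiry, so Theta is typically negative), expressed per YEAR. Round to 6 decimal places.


d1 = 0.5928455577; d2 = 0.2499169937
phi(d1) = 0.3346495344; exp(-qT) = 0.9431782404; exp(-rT) = 0.9166770956
Theta = -S*exp(-qT)*phi(d1)*sigma/(2*sqrt(T)) - r*K*exp(-rT)*N(d2) + q*S*exp(-qT)*N(d1)
N(d1) = 0.7233577422; N(d2) = 0.5986742294; sqrt(T) = 1.2247448714
Term 1 = -11.2300 * 0.9431782404 * 0.3346495344 * 0.2800 / (2 * 1.2247448714) = -0.4051782836
Term 2 = -0.0580 * 10.0000 * 0.9166770956 * 0.5986742294 = -0.3182987532
Term 3 = 0.0390 * 11.2300 * 0.9431782404 * 0.7233577422 = 0.2988073461
Theta = -0.4051782836 + (-0.3182987532) + (0.2988073461) = -0.424670

Answer: Theta = -0.424670


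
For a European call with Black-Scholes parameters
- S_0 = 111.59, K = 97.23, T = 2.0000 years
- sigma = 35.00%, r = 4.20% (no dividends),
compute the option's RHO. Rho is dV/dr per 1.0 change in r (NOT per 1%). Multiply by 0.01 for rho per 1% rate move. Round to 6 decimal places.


Answer: Rho = 103.603676

Derivation:
d1 = 0.6954943390; d2 = 0.2005195922
phi(d1) = 0.3132371458; exp(-qT) = 1.0000000000; exp(-rT) = 0.9194312561
N(d2) = 0.5794628816
Rho = K*T*exp(-rT)*N(d2) = 97.2300 * 2.0000 * 0.9194312561 * 0.5794628816 = 103.603676


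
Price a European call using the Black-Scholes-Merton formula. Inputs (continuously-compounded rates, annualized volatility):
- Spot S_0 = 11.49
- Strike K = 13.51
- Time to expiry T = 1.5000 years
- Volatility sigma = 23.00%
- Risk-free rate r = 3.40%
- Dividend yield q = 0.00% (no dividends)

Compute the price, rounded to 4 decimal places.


Answer: Price = 0.7919

Derivation:
d1 = (ln(S/K) + (r - q + 0.5*sigma^2) * T) / (sigma * sqrt(T)) = -0.25303605
d2 = d1 - sigma * sqrt(T) = -0.53472737
exp(-rT) = 0.95027867; exp(-qT) = 1.00000000
C = S_0 * exp(-qT) * N(d1) - K * exp(-rT) * N(d2)
N(d1) = 0.40012018; N(d2) = 0.29641919
C = 11.4900 * 1.00000000 * 0.40012018 - 13.5100 * 0.95027867 * 0.29641919 = 0.7919


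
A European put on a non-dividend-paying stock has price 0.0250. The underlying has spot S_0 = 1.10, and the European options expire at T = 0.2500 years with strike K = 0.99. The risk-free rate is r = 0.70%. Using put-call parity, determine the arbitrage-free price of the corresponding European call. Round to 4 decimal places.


Answer: Call price = 0.1367

Derivation:
Put-call parity: C - P = S_0 * exp(-qT) - K * exp(-rT).
S_0 * exp(-qT) = 1.1000 * 1.00000000 = 1.10000000
K * exp(-rT) = 0.9900 * 0.99825153 = 0.98826902
C = P + S*exp(-qT) - K*exp(-rT)
C = 0.0250 + 1.10000000 - 0.98826902 = 0.1367


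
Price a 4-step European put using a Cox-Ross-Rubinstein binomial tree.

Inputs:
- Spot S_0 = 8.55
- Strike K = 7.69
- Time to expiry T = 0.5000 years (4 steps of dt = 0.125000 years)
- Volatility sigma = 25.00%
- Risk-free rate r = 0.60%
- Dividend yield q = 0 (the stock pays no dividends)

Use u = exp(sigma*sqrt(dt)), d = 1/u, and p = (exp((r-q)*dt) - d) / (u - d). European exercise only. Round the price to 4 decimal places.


Answer: Price = V(0,0) = 0.2612

Derivation:
dt = T/N = 0.125000
u = exp(sigma*sqrt(dt)) = 1.092412; d = 1/u = 0.915405
p = (exp((r-q)*dt) - d) / (u - d) = 0.482156
Discount per step: exp(-r*dt) = 0.999250
Stock lattice S(k, i) with i counting down-moves:
  k=0: S(0,0) = 8.5500
  k=1: S(1,0) = 9.3401; S(1,1) = 7.8267
  k=2: S(2,0) = 10.2033; S(2,1) = 8.5500; S(2,2) = 7.1646
  k=3: S(3,0) = 11.1462; S(3,1) = 9.3401; S(3,2) = 7.8267; S(3,3) = 6.5585
  k=4: S(4,0) = 12.1762; S(4,1) = 10.2033; S(4,2) = 8.5500; S(4,3) = 7.1646; S(4,4) = 6.0037
Terminal payoffs V(N, i) = max(K - S_T, 0):
  V(4,0) = 0.000000; V(4,1) = 0.000000; V(4,2) = 0.000000; V(4,3) = 0.525383; V(4,4) = 1.686288
Backward induction: V(k, i) = exp(-r*dt) * [p * V(k+1, i) + (1-p) * V(k+1, i+1)].
  V(3,0) = exp(-r*dt) * [p*0.000000 + (1-p)*0.000000] = 0.000000
  V(3,1) = exp(-r*dt) * [p*0.000000 + (1-p)*0.000000] = 0.000000
  V(3,2) = exp(-r*dt) * [p*0.000000 + (1-p)*0.525383] = 0.271863
  V(3,3) = exp(-r*dt) * [p*0.525383 + (1-p)*1.686288] = 1.125706
  V(2,0) = exp(-r*dt) * [p*0.000000 + (1-p)*0.000000] = 0.000000
  V(2,1) = exp(-r*dt) * [p*0.000000 + (1-p)*0.271863] = 0.140677
  V(2,2) = exp(-r*dt) * [p*0.271863 + (1-p)*1.125706] = 0.713485
  V(1,0) = exp(-r*dt) * [p*0.000000 + (1-p)*0.140677] = 0.072794
  V(1,1) = exp(-r*dt) * [p*0.140677 + (1-p)*0.713485] = 0.436974
  V(0,0) = exp(-r*dt) * [p*0.072794 + (1-p)*0.436974] = 0.261187


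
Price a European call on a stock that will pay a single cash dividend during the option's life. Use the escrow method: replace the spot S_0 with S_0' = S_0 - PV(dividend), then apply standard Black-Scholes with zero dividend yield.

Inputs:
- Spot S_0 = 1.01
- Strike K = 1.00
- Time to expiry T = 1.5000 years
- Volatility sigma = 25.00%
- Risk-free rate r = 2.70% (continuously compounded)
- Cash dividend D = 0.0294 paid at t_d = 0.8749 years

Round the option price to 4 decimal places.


Answer: Price = 0.1289

Derivation:
PV(D) = D * exp(-r * t_d) = 0.0294 * 0.97665452 = 0.02871364
S_0' = S_0 - PV(D) = 1.0100 - 0.02871364 = 0.98128636
d1 = (ln(S_0'/K) + (r + sigma^2/2)*T) / (sigma*sqrt(T)) = 0.22366794
d2 = d1 - sigma*sqrt(T) = -0.08251828
exp(-rT) = 0.96030916
N(d1) = 0.58849215; N(d2) = 0.46711729
C = S_0' * N(d1) - K * exp(-rT) * N(d2) = 0.98128636 * 0.58849215 - 1.0000 * 0.96030916 * 0.46711729 = 0.1289


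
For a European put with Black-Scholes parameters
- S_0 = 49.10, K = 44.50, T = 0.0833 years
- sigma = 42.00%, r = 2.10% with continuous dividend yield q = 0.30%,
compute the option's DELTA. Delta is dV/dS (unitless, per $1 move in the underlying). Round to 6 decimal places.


Answer: Delta = -0.188171

Derivation:
d1 = 0.8844820986; d2 = 0.7632627932
phi(d1) = 0.2697950116; exp(-qT) = 0.9997501312; exp(-rT) = 0.9982522291
N(-d1) = 0.1882180109
Delta = -exp(-qT) * N(-d1) = -0.9997501312 * 0.1882180109 = -0.188171


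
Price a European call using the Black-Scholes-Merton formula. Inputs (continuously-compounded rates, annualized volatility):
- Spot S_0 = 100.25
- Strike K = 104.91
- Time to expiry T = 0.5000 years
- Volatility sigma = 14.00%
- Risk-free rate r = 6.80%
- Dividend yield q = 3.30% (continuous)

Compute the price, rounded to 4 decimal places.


Answer: Price = 2.7072

Derivation:
d1 = (ln(S/K) + (r - q + 0.5*sigma^2) * T) / (sigma * sqrt(T)) = -0.23269645
d2 = d1 - sigma * sqrt(T) = -0.33169140
exp(-rT) = 0.96657150; exp(-qT) = 0.98363538
C = S_0 * exp(-qT) * N(d1) - K * exp(-rT) * N(d2)
N(d1) = 0.40799856; N(d2) = 0.37006115
C = 100.2500 * 0.98363538 * 0.40799856 - 104.9100 * 0.96657150 * 0.37006115 = 2.7072


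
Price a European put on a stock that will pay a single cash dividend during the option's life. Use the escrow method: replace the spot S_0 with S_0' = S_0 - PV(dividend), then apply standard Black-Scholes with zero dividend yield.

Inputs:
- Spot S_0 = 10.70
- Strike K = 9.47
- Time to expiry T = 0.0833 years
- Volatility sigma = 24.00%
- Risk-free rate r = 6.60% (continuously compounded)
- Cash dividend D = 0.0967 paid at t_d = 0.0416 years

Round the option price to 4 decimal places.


PV(D) = D * exp(-r * t_d) = 0.0967 * 0.99725817 = 0.09643486
S_0' = S_0 - PV(D) = 10.7000 - 0.09643486 = 10.60356514
d1 = (ln(S_0'/K) + (r + sigma^2/2)*T) / (sigma*sqrt(T)) = 1.74623067
d2 = d1 - sigma*sqrt(T) = 1.67696250
exp(-rT) = 0.99451729
N(-d1) = 0.04038544; N(-d2) = 0.04677491
P = K * exp(-rT) * N(-d2) - S_0' * N(-d1) = 9.4700 * 0.99451729 * 0.04677491 - 10.60356514 * 0.04038544 = 0.0123

Answer: Price = 0.0123


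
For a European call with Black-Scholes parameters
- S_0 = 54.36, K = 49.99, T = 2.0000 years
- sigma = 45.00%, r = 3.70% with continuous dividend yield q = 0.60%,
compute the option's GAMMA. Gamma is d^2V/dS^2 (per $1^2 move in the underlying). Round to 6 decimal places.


d1 = 0.5473094543; d2 = -0.0890866488
phi(d1) = 0.3434504759; exp(-qT) = 0.9880717129; exp(-rT) = 0.9286716938
Gamma = exp(-qT) * phi(d1) / (S * sigma * sqrt(T)) = 0.9880717129 * 0.3434504759 / (54.3600 * 0.4500 * 1.4142135624) = 0.009809

Answer: Gamma = 0.009809


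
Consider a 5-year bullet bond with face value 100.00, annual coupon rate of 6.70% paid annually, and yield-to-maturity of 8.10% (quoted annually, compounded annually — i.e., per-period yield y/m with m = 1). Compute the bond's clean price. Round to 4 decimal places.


Coupon per period c = face * coupon_rate / m = 6.700000
Periods per year m = 1; per-period yield y/m = 0.081000
Number of cashflows N = 5
Cashflows (t years, CF_t, discount factor 1/(1+y/m)^(m*t), PV):
  t = 1.0000: CF_t = 6.700000, DF = 0.925069, PV = 6.197965
  t = 2.0000: CF_t = 6.700000, DF = 0.855753, PV = 5.733547
  t = 3.0000: CF_t = 6.700000, DF = 0.791631, PV = 5.303929
  t = 4.0000: CF_t = 6.700000, DF = 0.732314, PV = 4.906503
  t = 5.0000: CF_t = 106.700000, DF = 0.677441, PV = 72.282963
Price P = sum_t PV_t = 94.424908

Answer: Price = 94.4249


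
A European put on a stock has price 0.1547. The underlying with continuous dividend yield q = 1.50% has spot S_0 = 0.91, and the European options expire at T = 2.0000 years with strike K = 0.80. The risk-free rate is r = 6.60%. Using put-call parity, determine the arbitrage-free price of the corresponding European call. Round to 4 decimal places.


Put-call parity: C - P = S_0 * exp(-qT) - K * exp(-rT).
S_0 * exp(-qT) = 0.9100 * 0.97044553 = 0.88310544
K * exp(-rT) = 0.8000 * 0.87634100 = 0.70107280
C = P + S*exp(-qT) - K*exp(-rT)
C = 0.1547 + 0.88310544 - 0.70107280 = 0.3367

Answer: Call price = 0.3367


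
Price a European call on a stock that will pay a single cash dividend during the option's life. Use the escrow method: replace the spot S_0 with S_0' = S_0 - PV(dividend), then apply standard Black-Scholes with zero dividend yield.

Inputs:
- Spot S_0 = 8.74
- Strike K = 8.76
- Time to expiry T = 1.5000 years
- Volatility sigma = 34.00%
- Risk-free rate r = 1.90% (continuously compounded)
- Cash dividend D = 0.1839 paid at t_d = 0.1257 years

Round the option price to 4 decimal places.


Answer: Price = 1.4292

Derivation:
PV(D) = D * exp(-r * t_d) = 0.1839 * 0.99761455 = 0.18346132
S_0' = S_0 - PV(D) = 8.7400 - 0.18346132 = 8.55653868
d1 = (ln(S_0'/K) + (r + sigma^2/2)*T) / (sigma*sqrt(T)) = 0.22021356
d2 = d1 - sigma*sqrt(T) = -0.19619970
exp(-rT) = 0.97190229
N(d1) = 0.58714758; N(d2) = 0.42222693
C = S_0' * N(d1) - K * exp(-rT) * N(d2) = 8.55653868 * 0.58714758 - 8.7600 * 0.97190229 * 0.42222693 = 1.4292


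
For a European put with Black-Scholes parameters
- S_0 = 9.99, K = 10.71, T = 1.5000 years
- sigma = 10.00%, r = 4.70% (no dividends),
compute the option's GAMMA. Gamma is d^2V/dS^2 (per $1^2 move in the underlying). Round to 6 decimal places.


Answer: Gamma = 0.325294

Derivation:
d1 = 0.0686404850; d2 = -0.0538340021
phi(d1) = 0.3980035750; exp(-qT) = 1.0000000000; exp(-rT) = 0.9319277395
Gamma = exp(-qT) * phi(d1) / (S * sigma * sqrt(T)) = 1.0000000000 * 0.3980035750 / (9.9900 * 0.1000 * 1.2247448714) = 0.325294


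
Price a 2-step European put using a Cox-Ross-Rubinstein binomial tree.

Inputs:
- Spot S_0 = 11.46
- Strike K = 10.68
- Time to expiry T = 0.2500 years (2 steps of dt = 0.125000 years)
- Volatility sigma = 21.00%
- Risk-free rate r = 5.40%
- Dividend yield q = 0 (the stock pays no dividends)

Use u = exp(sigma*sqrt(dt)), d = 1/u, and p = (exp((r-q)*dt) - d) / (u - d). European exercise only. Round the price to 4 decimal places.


Answer: Price = V(0,0) = 0.1769

Derivation:
dt = T/N = 0.125000
u = exp(sigma*sqrt(dt)) = 1.077072; d = 1/u = 0.928443
p = (exp((r-q)*dt) - d) / (u - d) = 0.527016
Discount per step: exp(-r*dt) = 0.993273
Stock lattice S(k, i) with i counting down-moves:
  k=0: S(0,0) = 11.4600
  k=1: S(1,0) = 12.3432; S(1,1) = 10.6400
  k=2: S(2,0) = 13.2946; S(2,1) = 11.4600; S(2,2) = 9.8786
Terminal payoffs V(N, i) = max(K - S_T, 0):
  V(2,0) = 0.000000; V(2,1) = 0.000000; V(2,2) = 0.801405
Backward induction: V(k, i) = exp(-r*dt) * [p * V(k+1, i) + (1-p) * V(k+1, i+1)].
  V(1,0) = exp(-r*dt) * [p*0.000000 + (1-p)*0.000000] = 0.000000
  V(1,1) = exp(-r*dt) * [p*0.000000 + (1-p)*0.801405] = 0.376502
  V(0,0) = exp(-r*dt) * [p*0.000000 + (1-p)*0.376502] = 0.176882


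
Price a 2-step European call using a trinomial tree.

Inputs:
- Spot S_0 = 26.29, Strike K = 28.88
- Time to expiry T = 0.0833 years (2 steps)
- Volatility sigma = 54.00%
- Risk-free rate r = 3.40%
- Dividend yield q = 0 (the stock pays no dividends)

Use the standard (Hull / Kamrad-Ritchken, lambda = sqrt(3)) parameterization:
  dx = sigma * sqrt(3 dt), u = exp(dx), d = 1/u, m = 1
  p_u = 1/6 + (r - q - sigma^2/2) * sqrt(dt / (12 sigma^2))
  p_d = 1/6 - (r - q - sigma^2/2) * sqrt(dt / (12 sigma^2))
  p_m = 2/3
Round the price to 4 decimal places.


Answer: Price = V(0,0) = 0.8328

Derivation:
dt = T/N = 0.041650; dx = sigma*sqrt(3*dt) = 0.190881
u = exp(dx) = 1.210315; d = 1/u = 0.826231
p_u = 0.154469, p_m = 0.666667, p_d = 0.178864
Discount per step: exp(-r*dt) = 0.998585
Stock lattice S(k, j) with j the centered position index:
  k=0: S(0,+0) = 26.2900
  k=1: S(1,-1) = 21.7216; S(1,+0) = 26.2900; S(1,+1) = 31.8192
  k=2: S(2,-2) = 17.9471; S(2,-1) = 21.7216; S(2,+0) = 26.2900; S(2,+1) = 31.8192; S(2,+2) = 38.5112
Terminal payoffs V(N, j) = max(S_T - K, 0):
  V(2,-2) = 0.000000; V(2,-1) = 0.000000; V(2,+0) = 0.000000; V(2,+1) = 2.939181; V(2,+2) = 9.631231
Backward induction: V(k, j) = exp(-r*dt) * [p_u * V(k+1, j+1) + p_m * V(k+1, j) + p_d * V(k+1, j-1)]
  V(1,-1) = exp(-r*dt) * [p_u*0.000000 + p_m*0.000000 + p_d*0.000000] = 0.000000
  V(1,+0) = exp(-r*dt) * [p_u*2.939181 + p_m*0.000000 + p_d*0.000000] = 0.453371
  V(1,+1) = exp(-r*dt) * [p_u*9.631231 + p_m*2.939181 + p_d*0.000000] = 3.442306
  V(0,+0) = exp(-r*dt) * [p_u*3.442306 + p_m*0.453371 + p_d*0.000000] = 0.832798


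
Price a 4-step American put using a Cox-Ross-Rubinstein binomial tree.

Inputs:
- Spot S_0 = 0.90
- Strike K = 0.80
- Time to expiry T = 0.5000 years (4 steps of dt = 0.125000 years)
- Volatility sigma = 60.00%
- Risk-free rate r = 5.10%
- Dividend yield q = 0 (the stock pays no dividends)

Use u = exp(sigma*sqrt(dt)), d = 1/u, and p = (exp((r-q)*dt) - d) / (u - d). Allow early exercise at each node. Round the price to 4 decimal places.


dt = T/N = 0.125000
u = exp(sigma*sqrt(dt)) = 1.236311; d = 1/u = 0.808858
p = (exp((r-q)*dt) - d) / (u - d) = 0.462127
Discount per step: exp(-r*dt) = 0.993645
Stock lattice S(k, i) with i counting down-moves:
  k=0: S(0,0) = 0.9000
  k=1: S(1,0) = 1.1127; S(1,1) = 0.7280
  k=2: S(2,0) = 1.3756; S(2,1) = 0.9000; S(2,2) = 0.5888
  k=3: S(3,0) = 1.7007; S(3,1) = 1.1127; S(3,2) = 0.7280; S(3,3) = 0.4763
  k=4: S(4,0) = 2.1026; S(4,1) = 1.3756; S(4,2) = 0.9000; S(4,3) = 0.5888; S(4,4) = 0.3852
Terminal payoffs V(N, i) = max(K - S_T, 0):
  V(4,0) = 0.000000; V(4,1) = 0.000000; V(4,2) = 0.000000; V(4,3) = 0.211174; V(4,4) = 0.414760
Backward induction: V(k, i) = exp(-r*dt) * [p * V(k+1, i) + (1-p) * V(k+1, i+1)]; then take max(V_cont, immediate exercise) for American.
  V(3,0) = exp(-r*dt) * [p*0.000000 + (1-p)*0.000000] = 0.000000; exercise = 0.000000; V(3,0) = max -> 0.000000
  V(3,1) = exp(-r*dt) * [p*0.000000 + (1-p)*0.000000] = 0.000000; exercise = 0.000000; V(3,1) = max -> 0.000000
  V(3,2) = exp(-r*dt) * [p*0.000000 + (1-p)*0.211174] = 0.112863; exercise = 0.072028; V(3,2) = max -> 0.112863
  V(3,3) = exp(-r*dt) * [p*0.211174 + (1-p)*0.414760] = 0.318640; exercise = 0.323723; V(3,3) = max -> 0.323723
  V(2,0) = exp(-r*dt) * [p*0.000000 + (1-p)*0.000000] = 0.000000; exercise = 0.000000; V(2,0) = max -> 0.000000
  V(2,1) = exp(-r*dt) * [p*0.000000 + (1-p)*0.112863] = 0.060320; exercise = 0.000000; V(2,1) = max -> 0.060320
  V(2,2) = exp(-r*dt) * [p*0.112863 + (1-p)*0.323723] = 0.224841; exercise = 0.211174; V(2,2) = max -> 0.224841
  V(1,0) = exp(-r*dt) * [p*0.000000 + (1-p)*0.060320] = 0.032239; exercise = 0.000000; V(1,0) = max -> 0.032239
  V(1,1) = exp(-r*dt) * [p*0.060320 + (1-p)*0.224841] = 0.147866; exercise = 0.072028; V(1,1) = max -> 0.147866
  V(0,0) = exp(-r*dt) * [p*0.032239 + (1-p)*0.147866] = 0.093831; exercise = 0.000000; V(0,0) = max -> 0.093831

Answer: Price = V(0,0) = 0.0938


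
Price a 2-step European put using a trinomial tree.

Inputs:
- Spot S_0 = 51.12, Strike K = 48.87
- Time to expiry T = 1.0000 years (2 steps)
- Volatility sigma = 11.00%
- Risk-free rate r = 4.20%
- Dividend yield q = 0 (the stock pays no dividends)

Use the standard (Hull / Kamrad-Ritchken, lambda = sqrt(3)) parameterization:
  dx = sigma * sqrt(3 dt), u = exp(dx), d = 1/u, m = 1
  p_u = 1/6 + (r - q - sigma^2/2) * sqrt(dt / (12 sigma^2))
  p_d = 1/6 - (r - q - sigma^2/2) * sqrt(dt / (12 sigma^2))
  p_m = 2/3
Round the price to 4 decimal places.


Answer: Price = V(0,0) = 0.6300

Derivation:
dt = T/N = 0.500000; dx = sigma*sqrt(3*dt) = 0.134722
u = exp(dx) = 1.144219; d = 1/u = 0.873959
p_u = 0.233378, p_m = 0.666667, p_d = 0.099955
Discount per step: exp(-r*dt) = 0.979219
Stock lattice S(k, j) with j the centered position index:
  k=0: S(0,+0) = 51.1200
  k=1: S(1,-1) = 44.6768; S(1,+0) = 51.1200; S(1,+1) = 58.4925
  k=2: S(2,-2) = 39.0457; S(2,-1) = 44.6768; S(2,+0) = 51.1200; S(2,+1) = 58.4925; S(2,+2) = 66.9282
Terminal payoffs V(N, j) = max(K - S_T, 0):
  V(2,-2) = 9.824332; V(2,-1) = 4.193221; V(2,+0) = 0.000000; V(2,+1) = 0.000000; V(2,+2) = 0.000000
Backward induction: V(k, j) = exp(-r*dt) * [p_u * V(k+1, j+1) + p_m * V(k+1, j) + p_d * V(k+1, j-1)]
  V(1,-1) = exp(-r*dt) * [p_u*0.000000 + p_m*4.193221 + p_d*9.824332] = 3.698974
  V(1,+0) = exp(-r*dt) * [p_u*0.000000 + p_m*0.000000 + p_d*4.193221] = 0.410424
  V(1,+1) = exp(-r*dt) * [p_u*0.000000 + p_m*0.000000 + p_d*0.000000] = 0.000000
  V(0,+0) = exp(-r*dt) * [p_u*0.000000 + p_m*0.410424 + p_d*3.698974] = 0.629978


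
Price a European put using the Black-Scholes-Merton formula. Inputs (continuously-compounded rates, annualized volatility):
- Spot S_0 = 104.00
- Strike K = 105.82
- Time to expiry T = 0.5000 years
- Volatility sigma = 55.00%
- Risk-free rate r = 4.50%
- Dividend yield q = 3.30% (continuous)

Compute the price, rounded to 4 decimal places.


Answer: Price = 16.4528

Derivation:
d1 = (ln(S/K) + (r - q + 0.5*sigma^2) * T) / (sigma * sqrt(T)) = 0.16527364
d2 = d1 - sigma * sqrt(T) = -0.22363509
exp(-rT) = 0.97775124; exp(-qT) = 0.98363538
P = K * exp(-rT) * N(-d2) - S_0 * exp(-qT) * N(-d1)
N(-d1) = 0.43436430; N(-d2) = 0.58847937
P = 105.8200 * 0.97775124 * 0.58847937 - 104.0000 * 0.98363538 * 0.43436430 = 16.4528


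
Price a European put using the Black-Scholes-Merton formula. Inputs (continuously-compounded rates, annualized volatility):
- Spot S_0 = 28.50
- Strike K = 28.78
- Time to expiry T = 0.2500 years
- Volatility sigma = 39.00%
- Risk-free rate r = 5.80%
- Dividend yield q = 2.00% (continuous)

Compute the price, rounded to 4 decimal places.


d1 = (ln(S/K) + (r - q + 0.5*sigma^2) * T) / (sigma * sqrt(T)) = 0.09608147
d2 = d1 - sigma * sqrt(T) = -0.09891853
exp(-rT) = 0.98560462; exp(-qT) = 0.99501248
P = K * exp(-rT) * N(-d2) - S_0 * exp(-qT) * N(-d1)
N(-d1) = 0.46172794; N(-d2) = 0.53939852
P = 28.7800 * 0.98560462 * 0.53939852 - 28.5000 * 0.99501248 * 0.46172794 = 2.2068

Answer: Price = 2.2068


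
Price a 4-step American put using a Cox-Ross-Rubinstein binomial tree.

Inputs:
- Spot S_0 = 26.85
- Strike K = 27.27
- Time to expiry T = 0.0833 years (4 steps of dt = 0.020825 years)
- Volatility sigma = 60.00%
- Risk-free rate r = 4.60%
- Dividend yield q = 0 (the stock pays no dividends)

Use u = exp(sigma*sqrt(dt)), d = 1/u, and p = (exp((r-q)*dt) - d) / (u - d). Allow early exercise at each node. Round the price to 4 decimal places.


Answer: Price = V(0,0) = 2.0054

Derivation:
dt = T/N = 0.020825
u = exp(sigma*sqrt(dt)) = 1.090444; d = 1/u = 0.917057
p = (exp((r-q)*dt) - d) / (u - d) = 0.483895
Discount per step: exp(-r*dt) = 0.999043
Stock lattice S(k, i) with i counting down-moves:
  k=0: S(0,0) = 26.8500
  k=1: S(1,0) = 29.2784; S(1,1) = 24.6230
  k=2: S(2,0) = 31.9265; S(2,1) = 26.8500; S(2,2) = 22.5807
  k=3: S(3,0) = 34.8141; S(3,1) = 29.2784; S(3,2) = 24.6230; S(3,3) = 20.7078
  k=4: S(4,0) = 37.9628; S(4,1) = 31.9265; S(4,2) = 26.8500; S(4,3) = 22.5807; S(4,4) = 18.9902
Terminal payoffs V(N, i) = max(K - S_T, 0):
  V(4,0) = 0.000000; V(4,1) = 0.000000; V(4,2) = 0.420000; V(4,3) = 4.689304; V(4,4) = 8.279764
Backward induction: V(k, i) = exp(-r*dt) * [p * V(k+1, i) + (1-p) * V(k+1, i+1)]; then take max(V_cont, immediate exercise) for American.
  V(3,0) = exp(-r*dt) * [p*0.000000 + (1-p)*0.000000] = 0.000000; exercise = 0.000000; V(3,0) = max -> 0.000000
  V(3,1) = exp(-r*dt) * [p*0.000000 + (1-p)*0.420000] = 0.216557; exercise = 0.000000; V(3,1) = max -> 0.216557
  V(3,2) = exp(-r*dt) * [p*0.420000 + (1-p)*4.689304] = 2.620898; exercise = 2.647009; V(3,2) = max -> 2.647009
  V(3,3) = exp(-r*dt) * [p*4.689304 + (1-p)*8.279764] = 6.536095; exercise = 6.562206; V(3,3) = max -> 6.562206
  V(2,0) = exp(-r*dt) * [p*0.000000 + (1-p)*0.216557] = 0.111659; exercise = 0.000000; V(2,0) = max -> 0.111659
  V(2,1) = exp(-r*dt) * [p*0.216557 + (1-p)*2.647009] = 1.469517; exercise = 0.420000; V(2,1) = max -> 1.469517
  V(2,2) = exp(-r*dt) * [p*2.647009 + (1-p)*6.562206] = 4.663193; exercise = 4.689304; V(2,2) = max -> 4.689304
  V(1,0) = exp(-r*dt) * [p*0.111659 + (1-p)*1.469517] = 0.811679; exercise = 0.000000; V(1,0) = max -> 0.811679
  V(1,1) = exp(-r*dt) * [p*1.469517 + (1-p)*4.689304] = 3.128268; exercise = 2.647009; V(1,1) = max -> 3.128268
  V(0,0) = exp(-r*dt) * [p*0.811679 + (1-p)*3.128268] = 2.005361; exercise = 0.420000; V(0,0) = max -> 2.005361


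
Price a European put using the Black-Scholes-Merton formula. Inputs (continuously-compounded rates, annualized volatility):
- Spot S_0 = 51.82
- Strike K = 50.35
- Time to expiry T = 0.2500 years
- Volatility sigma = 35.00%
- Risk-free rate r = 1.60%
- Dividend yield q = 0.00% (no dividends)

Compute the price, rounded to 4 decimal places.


Answer: Price = 2.7815

Derivation:
d1 = (ln(S/K) + (r - q + 0.5*sigma^2) * T) / (sigma * sqrt(T)) = 0.27480032
d2 = d1 - sigma * sqrt(T) = 0.09980032
exp(-rT) = 0.99600799; exp(-qT) = 1.00000000
P = K * exp(-rT) * N(-d2) - S_0 * exp(-qT) * N(-d1)
N(-d1) = 0.39173483; N(-d2) = 0.46025143
P = 50.3500 * 0.99600799 * 0.46025143 - 51.8200 * 1.00000000 * 0.39173483 = 2.7815


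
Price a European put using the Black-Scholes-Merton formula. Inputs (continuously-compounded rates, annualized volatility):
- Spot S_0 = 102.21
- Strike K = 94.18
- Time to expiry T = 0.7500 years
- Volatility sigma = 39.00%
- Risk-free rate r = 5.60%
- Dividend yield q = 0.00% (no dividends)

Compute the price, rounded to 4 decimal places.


Answer: Price = 7.8053

Derivation:
d1 = (ln(S/K) + (r - q + 0.5*sigma^2) * T) / (sigma * sqrt(T)) = 0.53548253
d2 = d1 - sigma * sqrt(T) = 0.19773262
exp(-rT) = 0.95886978; exp(-qT) = 1.00000000
P = K * exp(-rT) * N(-d2) - S_0 * exp(-qT) * N(-d1)
N(-d1) = 0.29615812; N(-d2) = 0.42162713
P = 94.1800 * 0.95886978 * 0.42162713 - 102.2100 * 1.00000000 * 0.29615812 = 7.8053


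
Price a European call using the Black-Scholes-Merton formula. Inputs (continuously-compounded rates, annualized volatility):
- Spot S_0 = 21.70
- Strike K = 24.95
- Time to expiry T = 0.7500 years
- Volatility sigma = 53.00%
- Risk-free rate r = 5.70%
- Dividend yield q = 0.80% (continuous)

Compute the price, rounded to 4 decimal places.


d1 = (ln(S/K) + (r - q + 0.5*sigma^2) * T) / (sigma * sqrt(T)) = 0.00550321
d2 = d1 - sigma * sqrt(T) = -0.45349025
exp(-rT) = 0.95815090; exp(-qT) = 0.99401796
C = S_0 * exp(-qT) * N(d1) - K * exp(-rT) * N(d2)
N(d1) = 0.50219545; N(d2) = 0.32509788
C = 21.7000 * 0.99401796 * 0.50219545 - 24.9500 * 0.95815090 * 0.32509788 = 3.0607

Answer: Price = 3.0607


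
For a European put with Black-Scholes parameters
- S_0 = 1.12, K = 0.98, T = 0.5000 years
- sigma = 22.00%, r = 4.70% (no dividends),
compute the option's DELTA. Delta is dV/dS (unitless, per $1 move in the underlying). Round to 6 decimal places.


Answer: Delta = -0.138470

Derivation:
d1 = 1.0872177694; d2 = 0.9316542776
phi(d1) = 0.2209188648; exp(-qT) = 1.0000000000; exp(-rT) = 0.9767739747
N(-d1) = 0.1384702898
Delta = -exp(-qT) * N(-d1) = -1.0000000000 * 0.1384702898 = -0.138470


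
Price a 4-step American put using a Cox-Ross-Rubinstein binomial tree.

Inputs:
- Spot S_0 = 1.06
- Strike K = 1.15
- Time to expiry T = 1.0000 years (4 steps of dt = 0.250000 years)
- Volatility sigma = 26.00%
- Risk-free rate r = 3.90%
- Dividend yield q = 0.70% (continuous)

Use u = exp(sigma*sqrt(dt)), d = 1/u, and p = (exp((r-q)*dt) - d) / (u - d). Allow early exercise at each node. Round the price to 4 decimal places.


dt = T/N = 0.250000
u = exp(sigma*sqrt(dt)) = 1.138828; d = 1/u = 0.878095
p = (exp((r-q)*dt) - d) / (u - d) = 0.498351
Discount per step: exp(-r*dt) = 0.990297
Stock lattice S(k, i) with i counting down-moves:
  k=0: S(0,0) = 1.0600
  k=1: S(1,0) = 1.2072; S(1,1) = 0.9308
  k=2: S(2,0) = 1.3747; S(2,1) = 1.0600; S(2,2) = 0.8173
  k=3: S(3,0) = 1.5656; S(3,1) = 1.2072; S(3,2) = 0.9308; S(3,3) = 0.7177
  k=4: S(4,0) = 1.7829; S(4,1) = 1.3747; S(4,2) = 1.0600; S(4,3) = 0.8173; S(4,4) = 0.6302
Terminal payoffs V(N, i) = max(K - S_T, 0):
  V(4,0) = 0.000000; V(4,1) = 0.000000; V(4,2) = 0.090000; V(4,3) = 0.332685; V(4,4) = 0.519808
Backward induction: V(k, i) = exp(-r*dt) * [p * V(k+1, i) + (1-p) * V(k+1, i+1)]; then take max(V_cont, immediate exercise) for American.
  V(3,0) = exp(-r*dt) * [p*0.000000 + (1-p)*0.000000] = 0.000000; exercise = 0.000000; V(3,0) = max -> 0.000000
  V(3,1) = exp(-r*dt) * [p*0.000000 + (1-p)*0.090000] = 0.044710; exercise = 0.000000; V(3,1) = max -> 0.044710
  V(3,2) = exp(-r*dt) * [p*0.090000 + (1-p)*0.332685] = 0.209688; exercise = 0.219219; V(3,2) = max -> 0.219219
  V(3,3) = exp(-r*dt) * [p*0.332685 + (1-p)*0.519808] = 0.422417; exercise = 0.432320; V(3,3) = max -> 0.432320
  V(2,0) = exp(-r*dt) * [p*0.000000 + (1-p)*0.044710] = 0.022211; exercise = 0.000000; V(2,0) = max -> 0.022211
  V(2,1) = exp(-r*dt) * [p*0.044710 + (1-p)*0.219219] = 0.130969; exercise = 0.090000; V(2,1) = max -> 0.130969
  V(2,2) = exp(-r*dt) * [p*0.219219 + (1-p)*0.432320] = 0.322956; exercise = 0.332685; V(2,2) = max -> 0.332685
  V(1,0) = exp(-r*dt) * [p*0.022211 + (1-p)*0.130969] = 0.076025; exercise = 0.000000; V(1,0) = max -> 0.076025
  V(1,1) = exp(-r*dt) * [p*0.130969 + (1-p)*0.332685] = 0.229907; exercise = 0.219219; V(1,1) = max -> 0.229907
  V(0,0) = exp(-r*dt) * [p*0.076025 + (1-p)*0.229907] = 0.151733; exercise = 0.090000; V(0,0) = max -> 0.151733

Answer: Price = V(0,0) = 0.1517
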